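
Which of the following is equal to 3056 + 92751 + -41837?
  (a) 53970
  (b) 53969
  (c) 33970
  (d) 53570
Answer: a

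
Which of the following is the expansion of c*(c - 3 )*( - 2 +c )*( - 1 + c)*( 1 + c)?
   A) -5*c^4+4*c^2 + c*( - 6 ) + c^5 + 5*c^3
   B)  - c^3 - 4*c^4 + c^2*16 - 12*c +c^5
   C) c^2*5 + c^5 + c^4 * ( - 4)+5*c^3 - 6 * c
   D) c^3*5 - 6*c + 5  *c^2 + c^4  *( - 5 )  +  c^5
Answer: D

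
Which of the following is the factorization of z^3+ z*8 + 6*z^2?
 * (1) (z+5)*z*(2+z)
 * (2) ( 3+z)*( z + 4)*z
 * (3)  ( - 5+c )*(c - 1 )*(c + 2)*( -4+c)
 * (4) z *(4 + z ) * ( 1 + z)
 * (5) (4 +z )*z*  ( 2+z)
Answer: 5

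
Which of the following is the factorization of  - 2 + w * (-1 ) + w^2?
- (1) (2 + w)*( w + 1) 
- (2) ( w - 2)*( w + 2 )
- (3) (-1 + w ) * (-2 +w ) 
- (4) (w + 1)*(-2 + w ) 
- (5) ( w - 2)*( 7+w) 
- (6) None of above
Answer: 4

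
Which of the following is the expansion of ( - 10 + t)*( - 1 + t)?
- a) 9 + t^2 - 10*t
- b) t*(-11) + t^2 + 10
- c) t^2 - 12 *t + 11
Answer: b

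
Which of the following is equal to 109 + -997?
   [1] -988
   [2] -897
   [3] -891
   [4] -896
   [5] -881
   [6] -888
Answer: 6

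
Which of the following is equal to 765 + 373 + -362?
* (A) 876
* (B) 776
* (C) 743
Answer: B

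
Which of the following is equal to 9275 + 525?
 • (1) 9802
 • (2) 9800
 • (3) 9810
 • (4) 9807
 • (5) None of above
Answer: 2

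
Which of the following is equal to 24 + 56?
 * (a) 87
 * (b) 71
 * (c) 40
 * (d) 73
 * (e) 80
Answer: e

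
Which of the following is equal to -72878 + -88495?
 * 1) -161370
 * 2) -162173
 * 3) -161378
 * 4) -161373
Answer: 4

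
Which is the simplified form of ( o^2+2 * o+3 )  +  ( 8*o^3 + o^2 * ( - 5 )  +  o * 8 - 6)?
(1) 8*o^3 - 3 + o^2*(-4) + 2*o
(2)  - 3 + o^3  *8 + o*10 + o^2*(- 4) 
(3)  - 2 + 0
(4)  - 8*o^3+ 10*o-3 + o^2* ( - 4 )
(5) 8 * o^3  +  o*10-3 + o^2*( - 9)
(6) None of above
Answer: 2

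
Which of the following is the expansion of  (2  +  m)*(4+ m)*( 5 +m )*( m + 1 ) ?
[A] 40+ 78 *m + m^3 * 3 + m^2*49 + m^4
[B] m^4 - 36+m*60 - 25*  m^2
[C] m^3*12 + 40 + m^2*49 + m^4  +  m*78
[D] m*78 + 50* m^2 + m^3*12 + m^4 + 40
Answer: C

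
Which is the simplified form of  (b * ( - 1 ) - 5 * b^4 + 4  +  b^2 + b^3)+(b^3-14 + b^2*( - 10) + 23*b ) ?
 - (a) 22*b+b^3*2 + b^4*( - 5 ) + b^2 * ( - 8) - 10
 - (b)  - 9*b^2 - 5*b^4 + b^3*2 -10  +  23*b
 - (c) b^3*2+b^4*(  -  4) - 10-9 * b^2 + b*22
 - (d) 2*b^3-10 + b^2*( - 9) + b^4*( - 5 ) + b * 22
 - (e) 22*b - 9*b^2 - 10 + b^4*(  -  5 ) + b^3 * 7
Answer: d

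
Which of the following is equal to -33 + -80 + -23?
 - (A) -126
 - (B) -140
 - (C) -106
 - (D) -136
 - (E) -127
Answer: D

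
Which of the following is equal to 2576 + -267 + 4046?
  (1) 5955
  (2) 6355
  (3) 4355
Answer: 2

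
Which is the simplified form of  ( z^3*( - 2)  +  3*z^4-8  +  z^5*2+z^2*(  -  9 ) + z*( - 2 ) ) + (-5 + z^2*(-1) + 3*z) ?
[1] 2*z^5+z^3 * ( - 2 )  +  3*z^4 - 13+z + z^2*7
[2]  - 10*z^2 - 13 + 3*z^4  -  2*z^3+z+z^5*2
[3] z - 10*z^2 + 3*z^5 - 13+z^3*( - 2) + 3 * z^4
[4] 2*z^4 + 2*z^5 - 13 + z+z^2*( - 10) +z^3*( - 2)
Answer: 2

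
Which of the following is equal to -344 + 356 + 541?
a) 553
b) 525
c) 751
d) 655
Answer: a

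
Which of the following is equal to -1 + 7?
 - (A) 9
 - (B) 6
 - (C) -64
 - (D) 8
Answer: B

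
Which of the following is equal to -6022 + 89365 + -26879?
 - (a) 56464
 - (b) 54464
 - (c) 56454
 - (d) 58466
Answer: a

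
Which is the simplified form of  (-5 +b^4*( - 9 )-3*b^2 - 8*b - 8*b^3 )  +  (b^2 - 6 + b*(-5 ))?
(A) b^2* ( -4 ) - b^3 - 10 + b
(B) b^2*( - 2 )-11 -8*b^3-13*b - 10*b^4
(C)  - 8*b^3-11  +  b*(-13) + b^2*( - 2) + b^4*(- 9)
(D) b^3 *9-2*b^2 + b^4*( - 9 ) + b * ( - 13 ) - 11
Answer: C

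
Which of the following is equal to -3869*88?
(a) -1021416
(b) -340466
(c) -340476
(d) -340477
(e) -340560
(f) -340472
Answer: f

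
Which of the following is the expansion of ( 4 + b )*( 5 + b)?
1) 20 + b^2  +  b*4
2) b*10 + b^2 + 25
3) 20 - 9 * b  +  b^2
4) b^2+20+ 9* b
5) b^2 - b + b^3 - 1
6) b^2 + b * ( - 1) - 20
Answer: 4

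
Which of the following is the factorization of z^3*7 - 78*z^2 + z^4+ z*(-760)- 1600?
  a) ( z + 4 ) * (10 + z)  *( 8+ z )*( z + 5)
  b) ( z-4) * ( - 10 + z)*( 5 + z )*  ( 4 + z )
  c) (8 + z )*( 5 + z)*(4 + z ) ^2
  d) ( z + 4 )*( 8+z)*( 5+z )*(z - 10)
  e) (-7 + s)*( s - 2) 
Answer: d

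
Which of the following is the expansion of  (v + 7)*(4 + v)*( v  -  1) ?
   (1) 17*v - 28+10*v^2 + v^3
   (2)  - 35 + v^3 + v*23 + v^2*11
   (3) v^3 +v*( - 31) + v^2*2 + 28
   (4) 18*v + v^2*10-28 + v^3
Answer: 1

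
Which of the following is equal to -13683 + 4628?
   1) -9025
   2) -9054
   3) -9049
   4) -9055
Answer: 4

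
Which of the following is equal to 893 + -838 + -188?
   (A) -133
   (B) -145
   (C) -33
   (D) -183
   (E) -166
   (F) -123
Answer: A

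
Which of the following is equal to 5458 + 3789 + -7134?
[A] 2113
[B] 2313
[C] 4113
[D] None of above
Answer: A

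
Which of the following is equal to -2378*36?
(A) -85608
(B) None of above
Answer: A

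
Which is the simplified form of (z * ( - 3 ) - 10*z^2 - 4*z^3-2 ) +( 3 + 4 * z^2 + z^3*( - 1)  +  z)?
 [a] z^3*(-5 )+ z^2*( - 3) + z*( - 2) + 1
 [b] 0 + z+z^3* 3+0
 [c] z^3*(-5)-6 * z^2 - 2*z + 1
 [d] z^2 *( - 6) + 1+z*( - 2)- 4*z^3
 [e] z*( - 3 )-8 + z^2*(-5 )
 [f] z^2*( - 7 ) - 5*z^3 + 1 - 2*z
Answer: c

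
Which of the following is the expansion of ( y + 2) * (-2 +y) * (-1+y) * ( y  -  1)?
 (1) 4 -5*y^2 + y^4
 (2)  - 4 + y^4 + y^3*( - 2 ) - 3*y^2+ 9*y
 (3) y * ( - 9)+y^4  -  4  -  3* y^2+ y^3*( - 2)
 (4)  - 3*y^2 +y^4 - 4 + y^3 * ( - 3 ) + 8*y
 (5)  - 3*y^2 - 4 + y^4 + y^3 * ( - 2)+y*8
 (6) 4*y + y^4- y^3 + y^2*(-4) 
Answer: 5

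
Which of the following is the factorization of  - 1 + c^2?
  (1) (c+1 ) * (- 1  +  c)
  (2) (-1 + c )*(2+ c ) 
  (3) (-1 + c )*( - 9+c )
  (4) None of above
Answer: 1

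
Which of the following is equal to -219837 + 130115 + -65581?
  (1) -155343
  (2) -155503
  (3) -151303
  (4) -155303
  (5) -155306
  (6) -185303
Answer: 4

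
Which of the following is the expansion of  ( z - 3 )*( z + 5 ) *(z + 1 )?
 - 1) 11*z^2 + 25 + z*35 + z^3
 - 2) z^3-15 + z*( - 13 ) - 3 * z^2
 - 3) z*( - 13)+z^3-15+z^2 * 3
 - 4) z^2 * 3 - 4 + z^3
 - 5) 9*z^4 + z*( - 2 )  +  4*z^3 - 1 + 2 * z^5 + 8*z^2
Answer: 3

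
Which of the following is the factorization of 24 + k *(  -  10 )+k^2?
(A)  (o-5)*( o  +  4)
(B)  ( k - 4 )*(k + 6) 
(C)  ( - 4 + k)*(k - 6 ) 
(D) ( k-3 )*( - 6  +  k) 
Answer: C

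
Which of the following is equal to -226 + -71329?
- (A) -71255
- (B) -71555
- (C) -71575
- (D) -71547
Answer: B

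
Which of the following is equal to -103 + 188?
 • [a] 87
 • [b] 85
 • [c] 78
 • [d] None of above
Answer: b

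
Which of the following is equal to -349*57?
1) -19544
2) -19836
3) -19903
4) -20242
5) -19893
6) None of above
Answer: 5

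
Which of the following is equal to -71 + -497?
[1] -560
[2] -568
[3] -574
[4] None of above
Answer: 2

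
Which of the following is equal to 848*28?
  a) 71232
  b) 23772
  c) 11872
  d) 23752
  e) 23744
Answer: e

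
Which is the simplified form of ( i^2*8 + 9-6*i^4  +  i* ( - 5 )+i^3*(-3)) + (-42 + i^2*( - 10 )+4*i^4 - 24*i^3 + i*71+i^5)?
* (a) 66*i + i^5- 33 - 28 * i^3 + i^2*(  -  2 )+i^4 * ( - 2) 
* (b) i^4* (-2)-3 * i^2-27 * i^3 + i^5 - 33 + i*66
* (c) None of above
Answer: c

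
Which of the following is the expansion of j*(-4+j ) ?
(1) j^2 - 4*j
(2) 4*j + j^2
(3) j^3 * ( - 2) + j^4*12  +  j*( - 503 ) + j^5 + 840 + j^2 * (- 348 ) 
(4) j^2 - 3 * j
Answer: 1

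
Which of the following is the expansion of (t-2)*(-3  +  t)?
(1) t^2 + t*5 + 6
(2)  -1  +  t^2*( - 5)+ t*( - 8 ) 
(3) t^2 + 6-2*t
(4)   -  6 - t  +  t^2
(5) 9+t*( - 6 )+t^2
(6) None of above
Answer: 6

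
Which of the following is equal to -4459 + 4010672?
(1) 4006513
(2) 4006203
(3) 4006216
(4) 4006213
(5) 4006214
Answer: 4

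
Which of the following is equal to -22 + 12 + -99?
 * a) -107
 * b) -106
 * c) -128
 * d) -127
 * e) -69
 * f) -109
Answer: f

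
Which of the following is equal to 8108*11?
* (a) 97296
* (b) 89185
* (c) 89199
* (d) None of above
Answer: d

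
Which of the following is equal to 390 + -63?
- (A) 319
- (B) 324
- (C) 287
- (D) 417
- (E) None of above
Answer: E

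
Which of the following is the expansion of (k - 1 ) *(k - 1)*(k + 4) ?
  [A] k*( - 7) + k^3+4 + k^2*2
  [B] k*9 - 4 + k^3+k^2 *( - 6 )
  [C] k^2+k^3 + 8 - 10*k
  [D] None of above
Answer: A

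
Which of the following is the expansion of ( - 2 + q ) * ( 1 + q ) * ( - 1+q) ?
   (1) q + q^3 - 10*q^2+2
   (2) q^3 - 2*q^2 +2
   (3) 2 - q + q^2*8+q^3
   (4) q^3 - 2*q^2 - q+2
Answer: 4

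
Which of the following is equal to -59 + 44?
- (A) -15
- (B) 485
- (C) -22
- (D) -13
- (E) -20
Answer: A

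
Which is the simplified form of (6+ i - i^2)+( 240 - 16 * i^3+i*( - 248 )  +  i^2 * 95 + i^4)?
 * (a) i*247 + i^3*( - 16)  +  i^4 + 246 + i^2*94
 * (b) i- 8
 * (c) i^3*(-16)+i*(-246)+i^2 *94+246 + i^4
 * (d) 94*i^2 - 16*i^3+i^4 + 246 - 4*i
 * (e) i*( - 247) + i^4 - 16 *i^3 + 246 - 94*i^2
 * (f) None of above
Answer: f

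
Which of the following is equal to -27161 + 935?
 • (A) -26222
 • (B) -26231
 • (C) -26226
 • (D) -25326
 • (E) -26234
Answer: C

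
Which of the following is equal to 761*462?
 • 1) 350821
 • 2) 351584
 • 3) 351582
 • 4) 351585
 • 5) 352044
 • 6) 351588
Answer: 3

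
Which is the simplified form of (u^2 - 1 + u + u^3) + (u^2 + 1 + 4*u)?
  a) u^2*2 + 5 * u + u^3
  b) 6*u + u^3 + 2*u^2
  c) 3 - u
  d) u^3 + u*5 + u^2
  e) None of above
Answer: a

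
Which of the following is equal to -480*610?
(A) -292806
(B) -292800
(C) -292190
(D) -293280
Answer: B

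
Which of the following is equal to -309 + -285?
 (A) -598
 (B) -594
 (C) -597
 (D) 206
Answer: B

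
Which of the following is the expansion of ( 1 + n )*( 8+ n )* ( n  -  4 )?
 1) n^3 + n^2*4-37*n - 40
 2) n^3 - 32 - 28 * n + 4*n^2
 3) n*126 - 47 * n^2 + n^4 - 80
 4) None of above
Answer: 4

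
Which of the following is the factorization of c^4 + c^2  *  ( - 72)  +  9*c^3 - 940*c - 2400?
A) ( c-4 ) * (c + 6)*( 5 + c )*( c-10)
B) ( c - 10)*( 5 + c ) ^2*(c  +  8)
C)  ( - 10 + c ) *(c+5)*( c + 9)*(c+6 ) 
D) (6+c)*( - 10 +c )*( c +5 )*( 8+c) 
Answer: D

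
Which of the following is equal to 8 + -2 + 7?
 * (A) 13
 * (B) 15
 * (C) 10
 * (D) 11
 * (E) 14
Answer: A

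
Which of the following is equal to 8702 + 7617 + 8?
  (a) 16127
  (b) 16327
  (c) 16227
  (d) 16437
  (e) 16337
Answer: b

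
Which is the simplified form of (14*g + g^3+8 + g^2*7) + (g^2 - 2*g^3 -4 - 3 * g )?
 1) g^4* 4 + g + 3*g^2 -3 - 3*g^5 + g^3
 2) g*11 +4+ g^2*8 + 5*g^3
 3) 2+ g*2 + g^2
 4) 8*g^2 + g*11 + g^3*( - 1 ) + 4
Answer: 4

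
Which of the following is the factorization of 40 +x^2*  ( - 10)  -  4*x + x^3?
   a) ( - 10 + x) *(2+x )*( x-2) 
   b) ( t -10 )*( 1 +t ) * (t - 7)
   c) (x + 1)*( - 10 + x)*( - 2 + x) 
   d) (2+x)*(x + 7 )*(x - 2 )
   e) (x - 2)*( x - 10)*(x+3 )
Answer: a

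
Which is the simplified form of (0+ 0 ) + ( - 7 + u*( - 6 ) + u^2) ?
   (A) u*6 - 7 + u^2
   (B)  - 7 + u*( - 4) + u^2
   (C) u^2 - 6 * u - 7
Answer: C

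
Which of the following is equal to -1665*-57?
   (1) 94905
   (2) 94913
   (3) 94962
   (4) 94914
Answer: 1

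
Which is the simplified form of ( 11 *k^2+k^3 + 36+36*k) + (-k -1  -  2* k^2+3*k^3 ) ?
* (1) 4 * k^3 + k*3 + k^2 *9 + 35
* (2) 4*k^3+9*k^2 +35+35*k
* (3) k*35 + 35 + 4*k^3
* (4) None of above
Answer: 2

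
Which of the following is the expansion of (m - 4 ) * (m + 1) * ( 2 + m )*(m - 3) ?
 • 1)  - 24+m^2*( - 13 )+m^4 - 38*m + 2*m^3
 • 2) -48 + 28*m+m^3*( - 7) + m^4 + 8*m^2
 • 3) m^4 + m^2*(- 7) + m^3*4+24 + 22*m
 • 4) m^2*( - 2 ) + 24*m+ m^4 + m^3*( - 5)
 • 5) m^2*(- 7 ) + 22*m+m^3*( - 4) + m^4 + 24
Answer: 5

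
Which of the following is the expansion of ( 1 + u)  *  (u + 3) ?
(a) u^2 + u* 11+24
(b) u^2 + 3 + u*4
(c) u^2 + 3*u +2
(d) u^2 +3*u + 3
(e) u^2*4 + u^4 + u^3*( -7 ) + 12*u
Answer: b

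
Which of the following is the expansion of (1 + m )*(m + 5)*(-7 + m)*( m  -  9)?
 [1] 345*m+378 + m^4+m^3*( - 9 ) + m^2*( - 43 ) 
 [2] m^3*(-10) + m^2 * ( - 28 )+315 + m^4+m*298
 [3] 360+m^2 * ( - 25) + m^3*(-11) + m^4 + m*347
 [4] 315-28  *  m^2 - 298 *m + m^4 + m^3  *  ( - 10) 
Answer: 2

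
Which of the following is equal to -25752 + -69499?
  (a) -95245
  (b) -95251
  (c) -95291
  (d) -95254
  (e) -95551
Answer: b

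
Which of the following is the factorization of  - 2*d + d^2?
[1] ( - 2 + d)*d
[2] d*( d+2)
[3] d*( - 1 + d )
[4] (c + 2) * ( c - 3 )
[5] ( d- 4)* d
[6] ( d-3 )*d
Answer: 1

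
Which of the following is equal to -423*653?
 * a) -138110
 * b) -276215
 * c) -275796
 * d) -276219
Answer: d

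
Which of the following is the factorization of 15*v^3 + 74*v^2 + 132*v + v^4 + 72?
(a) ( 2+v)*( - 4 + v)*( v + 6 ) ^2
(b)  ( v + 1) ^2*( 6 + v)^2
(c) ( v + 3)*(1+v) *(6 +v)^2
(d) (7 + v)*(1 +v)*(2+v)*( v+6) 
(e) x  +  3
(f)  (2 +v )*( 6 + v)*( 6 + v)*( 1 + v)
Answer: f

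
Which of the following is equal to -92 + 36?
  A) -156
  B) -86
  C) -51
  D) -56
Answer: D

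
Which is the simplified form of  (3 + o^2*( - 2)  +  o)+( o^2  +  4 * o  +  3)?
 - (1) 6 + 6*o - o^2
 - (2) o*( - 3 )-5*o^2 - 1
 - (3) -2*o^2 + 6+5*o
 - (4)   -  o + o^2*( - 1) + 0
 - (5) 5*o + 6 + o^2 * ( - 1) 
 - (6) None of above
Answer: 5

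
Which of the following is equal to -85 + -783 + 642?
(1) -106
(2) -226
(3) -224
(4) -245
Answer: 2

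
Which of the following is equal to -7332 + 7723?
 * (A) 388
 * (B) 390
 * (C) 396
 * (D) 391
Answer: D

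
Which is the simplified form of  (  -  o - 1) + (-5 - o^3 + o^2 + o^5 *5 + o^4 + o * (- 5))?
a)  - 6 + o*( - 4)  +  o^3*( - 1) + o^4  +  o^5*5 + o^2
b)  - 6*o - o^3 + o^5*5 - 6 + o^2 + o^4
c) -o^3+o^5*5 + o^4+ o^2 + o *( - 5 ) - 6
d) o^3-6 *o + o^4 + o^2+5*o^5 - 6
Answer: b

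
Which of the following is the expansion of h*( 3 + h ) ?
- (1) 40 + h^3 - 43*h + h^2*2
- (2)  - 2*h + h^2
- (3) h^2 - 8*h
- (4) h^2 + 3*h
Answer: 4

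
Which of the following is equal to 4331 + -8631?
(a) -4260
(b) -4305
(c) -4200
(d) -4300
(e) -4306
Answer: d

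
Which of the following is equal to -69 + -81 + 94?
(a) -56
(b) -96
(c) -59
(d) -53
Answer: a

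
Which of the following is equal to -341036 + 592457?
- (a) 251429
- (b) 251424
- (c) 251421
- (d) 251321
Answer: c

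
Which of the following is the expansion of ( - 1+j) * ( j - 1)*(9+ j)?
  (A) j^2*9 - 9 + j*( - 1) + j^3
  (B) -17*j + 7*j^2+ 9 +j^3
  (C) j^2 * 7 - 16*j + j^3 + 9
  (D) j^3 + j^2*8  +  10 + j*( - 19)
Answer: B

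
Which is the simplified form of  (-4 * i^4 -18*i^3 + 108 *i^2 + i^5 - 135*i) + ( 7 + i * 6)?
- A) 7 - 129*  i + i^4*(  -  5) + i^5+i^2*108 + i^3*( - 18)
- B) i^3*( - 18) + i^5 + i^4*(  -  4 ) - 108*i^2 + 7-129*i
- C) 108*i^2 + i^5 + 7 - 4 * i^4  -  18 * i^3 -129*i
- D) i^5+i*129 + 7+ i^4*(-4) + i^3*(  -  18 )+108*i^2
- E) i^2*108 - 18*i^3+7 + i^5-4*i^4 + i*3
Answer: C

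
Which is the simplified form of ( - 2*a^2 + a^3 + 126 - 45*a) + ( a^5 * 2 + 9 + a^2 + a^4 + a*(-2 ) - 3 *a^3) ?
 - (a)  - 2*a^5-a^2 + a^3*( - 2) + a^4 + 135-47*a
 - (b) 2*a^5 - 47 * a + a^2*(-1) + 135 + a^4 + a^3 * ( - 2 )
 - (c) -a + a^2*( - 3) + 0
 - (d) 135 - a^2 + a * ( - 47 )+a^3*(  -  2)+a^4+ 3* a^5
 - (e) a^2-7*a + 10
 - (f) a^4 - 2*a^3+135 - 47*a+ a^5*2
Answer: b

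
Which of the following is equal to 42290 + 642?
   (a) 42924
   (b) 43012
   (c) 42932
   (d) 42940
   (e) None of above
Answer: c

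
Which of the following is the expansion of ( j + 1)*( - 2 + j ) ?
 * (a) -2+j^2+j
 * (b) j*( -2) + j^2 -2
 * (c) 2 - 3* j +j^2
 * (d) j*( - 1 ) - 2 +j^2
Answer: d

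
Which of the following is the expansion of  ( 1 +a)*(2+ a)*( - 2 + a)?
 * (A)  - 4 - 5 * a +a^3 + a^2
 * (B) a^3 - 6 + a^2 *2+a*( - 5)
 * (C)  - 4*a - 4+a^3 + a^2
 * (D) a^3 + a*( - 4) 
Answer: C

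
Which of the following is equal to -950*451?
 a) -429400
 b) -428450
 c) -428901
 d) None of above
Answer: b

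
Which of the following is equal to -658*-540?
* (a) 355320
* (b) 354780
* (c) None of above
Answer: a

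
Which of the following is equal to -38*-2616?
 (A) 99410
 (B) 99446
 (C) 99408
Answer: C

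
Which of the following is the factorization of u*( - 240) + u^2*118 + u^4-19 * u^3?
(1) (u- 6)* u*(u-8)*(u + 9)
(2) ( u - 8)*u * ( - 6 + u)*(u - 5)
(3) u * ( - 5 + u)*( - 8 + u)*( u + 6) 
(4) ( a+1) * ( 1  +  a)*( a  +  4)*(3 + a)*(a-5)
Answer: 2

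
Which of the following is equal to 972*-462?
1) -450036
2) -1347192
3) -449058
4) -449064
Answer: 4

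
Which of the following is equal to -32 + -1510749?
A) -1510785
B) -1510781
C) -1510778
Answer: B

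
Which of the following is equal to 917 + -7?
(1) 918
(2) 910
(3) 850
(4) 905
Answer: 2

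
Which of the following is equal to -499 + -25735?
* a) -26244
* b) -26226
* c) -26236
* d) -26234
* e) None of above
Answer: d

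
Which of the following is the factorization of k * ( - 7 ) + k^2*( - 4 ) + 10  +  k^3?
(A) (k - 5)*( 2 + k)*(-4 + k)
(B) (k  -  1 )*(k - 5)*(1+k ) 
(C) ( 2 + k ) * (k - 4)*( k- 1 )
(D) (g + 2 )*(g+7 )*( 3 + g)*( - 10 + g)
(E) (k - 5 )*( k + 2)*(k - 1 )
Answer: E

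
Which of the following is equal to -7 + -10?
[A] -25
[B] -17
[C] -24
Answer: B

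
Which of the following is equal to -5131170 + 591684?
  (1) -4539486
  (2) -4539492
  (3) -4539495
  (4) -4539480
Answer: 1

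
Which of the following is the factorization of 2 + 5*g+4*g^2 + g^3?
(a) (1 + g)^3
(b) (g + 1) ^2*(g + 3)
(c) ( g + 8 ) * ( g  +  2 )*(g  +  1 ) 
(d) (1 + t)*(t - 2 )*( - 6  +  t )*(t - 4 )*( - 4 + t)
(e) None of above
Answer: e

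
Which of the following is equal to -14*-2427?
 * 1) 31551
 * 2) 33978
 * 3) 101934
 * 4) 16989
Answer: 2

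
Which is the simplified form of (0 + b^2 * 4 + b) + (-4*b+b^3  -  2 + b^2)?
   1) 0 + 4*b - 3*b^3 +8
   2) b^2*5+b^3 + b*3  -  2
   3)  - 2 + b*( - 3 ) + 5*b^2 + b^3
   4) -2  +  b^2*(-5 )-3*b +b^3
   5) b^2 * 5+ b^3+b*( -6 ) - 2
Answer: 3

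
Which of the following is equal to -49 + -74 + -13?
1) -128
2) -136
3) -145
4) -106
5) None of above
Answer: 2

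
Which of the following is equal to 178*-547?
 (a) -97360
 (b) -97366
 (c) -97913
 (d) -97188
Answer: b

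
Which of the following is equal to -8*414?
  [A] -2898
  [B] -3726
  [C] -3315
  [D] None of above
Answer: D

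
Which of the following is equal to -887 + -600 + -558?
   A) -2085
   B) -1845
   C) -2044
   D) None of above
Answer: D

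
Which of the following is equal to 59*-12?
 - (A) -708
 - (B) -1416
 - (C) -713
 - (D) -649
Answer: A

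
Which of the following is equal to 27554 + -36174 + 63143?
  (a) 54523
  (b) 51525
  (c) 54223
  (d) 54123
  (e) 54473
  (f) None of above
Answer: a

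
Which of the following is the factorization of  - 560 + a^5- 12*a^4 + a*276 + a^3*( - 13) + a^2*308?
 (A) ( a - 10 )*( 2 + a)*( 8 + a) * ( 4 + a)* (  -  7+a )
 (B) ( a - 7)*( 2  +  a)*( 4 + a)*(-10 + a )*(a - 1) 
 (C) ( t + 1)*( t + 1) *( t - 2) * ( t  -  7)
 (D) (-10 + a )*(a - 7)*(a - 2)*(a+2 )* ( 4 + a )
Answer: B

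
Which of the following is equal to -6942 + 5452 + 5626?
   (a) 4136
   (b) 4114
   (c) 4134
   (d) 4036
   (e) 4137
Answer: a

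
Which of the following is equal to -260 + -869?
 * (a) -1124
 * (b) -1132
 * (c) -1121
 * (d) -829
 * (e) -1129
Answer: e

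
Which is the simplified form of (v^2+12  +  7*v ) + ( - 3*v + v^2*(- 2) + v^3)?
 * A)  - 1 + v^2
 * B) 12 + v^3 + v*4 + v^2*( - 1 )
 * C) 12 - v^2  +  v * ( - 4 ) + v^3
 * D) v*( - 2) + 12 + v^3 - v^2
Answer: B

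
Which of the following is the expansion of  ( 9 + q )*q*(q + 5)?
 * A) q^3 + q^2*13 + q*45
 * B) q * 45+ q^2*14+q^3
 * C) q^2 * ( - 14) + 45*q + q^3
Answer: B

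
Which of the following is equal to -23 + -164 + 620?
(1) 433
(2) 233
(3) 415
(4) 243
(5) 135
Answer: 1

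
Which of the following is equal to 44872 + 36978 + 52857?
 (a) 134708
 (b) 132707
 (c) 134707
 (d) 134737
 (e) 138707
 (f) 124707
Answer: c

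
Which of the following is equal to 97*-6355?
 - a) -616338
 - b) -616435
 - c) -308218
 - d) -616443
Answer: b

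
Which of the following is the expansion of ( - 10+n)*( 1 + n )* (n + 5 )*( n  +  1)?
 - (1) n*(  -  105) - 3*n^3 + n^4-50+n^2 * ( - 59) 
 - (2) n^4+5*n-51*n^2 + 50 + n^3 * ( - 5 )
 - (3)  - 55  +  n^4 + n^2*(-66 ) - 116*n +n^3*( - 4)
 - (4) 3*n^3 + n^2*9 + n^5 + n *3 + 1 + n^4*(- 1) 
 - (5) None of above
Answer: 1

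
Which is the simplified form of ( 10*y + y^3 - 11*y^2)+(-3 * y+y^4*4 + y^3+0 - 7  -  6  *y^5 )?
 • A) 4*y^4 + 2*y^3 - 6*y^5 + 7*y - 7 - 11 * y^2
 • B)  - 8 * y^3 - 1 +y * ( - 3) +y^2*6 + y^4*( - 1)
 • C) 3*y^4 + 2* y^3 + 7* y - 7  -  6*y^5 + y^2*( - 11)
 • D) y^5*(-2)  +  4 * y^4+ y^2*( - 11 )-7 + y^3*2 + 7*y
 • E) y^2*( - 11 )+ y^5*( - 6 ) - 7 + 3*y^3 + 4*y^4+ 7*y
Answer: A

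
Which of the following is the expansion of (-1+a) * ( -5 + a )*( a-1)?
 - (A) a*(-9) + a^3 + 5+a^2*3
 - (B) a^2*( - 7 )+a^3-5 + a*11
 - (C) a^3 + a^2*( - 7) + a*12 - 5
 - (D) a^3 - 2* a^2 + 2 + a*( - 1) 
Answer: B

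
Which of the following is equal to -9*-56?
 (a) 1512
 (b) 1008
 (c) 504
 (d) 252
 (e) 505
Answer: c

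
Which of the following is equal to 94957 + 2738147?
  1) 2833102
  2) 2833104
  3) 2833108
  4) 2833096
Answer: 2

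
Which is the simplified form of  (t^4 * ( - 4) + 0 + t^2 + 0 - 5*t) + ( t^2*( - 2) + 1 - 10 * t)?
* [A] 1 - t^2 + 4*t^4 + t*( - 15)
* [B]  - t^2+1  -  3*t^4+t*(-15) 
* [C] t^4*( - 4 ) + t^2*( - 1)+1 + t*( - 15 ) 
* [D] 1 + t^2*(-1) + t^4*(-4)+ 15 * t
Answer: C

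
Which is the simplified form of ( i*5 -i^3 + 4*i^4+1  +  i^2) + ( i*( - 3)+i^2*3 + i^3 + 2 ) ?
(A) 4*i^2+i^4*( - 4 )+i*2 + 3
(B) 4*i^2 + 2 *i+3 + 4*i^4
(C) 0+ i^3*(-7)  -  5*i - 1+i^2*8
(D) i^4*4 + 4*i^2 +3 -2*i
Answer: B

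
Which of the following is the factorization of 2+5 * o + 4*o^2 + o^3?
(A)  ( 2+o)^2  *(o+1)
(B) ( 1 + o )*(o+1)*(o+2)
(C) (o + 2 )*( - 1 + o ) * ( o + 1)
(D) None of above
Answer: B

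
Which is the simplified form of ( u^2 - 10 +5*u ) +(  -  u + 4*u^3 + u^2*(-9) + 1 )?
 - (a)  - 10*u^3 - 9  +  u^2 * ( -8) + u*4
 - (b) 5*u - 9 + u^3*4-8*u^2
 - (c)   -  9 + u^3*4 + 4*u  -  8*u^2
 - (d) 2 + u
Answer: c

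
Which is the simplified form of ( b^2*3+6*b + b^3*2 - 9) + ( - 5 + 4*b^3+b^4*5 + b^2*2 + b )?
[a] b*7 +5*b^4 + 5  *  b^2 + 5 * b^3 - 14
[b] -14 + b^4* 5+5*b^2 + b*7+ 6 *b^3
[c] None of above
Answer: b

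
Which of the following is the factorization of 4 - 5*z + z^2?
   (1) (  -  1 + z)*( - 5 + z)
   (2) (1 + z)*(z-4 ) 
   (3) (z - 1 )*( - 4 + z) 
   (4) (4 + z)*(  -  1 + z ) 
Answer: 3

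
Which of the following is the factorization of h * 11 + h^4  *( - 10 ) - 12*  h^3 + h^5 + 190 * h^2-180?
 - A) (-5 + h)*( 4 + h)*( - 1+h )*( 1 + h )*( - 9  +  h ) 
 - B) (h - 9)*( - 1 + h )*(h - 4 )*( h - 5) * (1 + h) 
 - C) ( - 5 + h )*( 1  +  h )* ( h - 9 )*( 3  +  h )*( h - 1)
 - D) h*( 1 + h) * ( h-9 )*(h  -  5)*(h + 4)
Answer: A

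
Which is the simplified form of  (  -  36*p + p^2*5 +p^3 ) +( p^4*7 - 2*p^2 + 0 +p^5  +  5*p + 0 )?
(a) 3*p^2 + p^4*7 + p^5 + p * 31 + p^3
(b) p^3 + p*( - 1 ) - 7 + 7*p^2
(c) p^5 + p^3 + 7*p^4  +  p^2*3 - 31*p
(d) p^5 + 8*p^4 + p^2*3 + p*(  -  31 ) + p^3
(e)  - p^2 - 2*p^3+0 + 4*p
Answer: c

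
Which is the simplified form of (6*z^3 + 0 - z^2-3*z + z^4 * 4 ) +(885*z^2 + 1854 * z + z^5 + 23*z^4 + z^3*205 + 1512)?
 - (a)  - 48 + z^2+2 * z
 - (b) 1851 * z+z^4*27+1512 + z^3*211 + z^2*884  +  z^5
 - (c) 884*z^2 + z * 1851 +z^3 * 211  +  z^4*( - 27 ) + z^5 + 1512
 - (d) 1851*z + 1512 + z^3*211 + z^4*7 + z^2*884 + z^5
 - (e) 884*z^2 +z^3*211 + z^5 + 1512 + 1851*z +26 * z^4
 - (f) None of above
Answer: b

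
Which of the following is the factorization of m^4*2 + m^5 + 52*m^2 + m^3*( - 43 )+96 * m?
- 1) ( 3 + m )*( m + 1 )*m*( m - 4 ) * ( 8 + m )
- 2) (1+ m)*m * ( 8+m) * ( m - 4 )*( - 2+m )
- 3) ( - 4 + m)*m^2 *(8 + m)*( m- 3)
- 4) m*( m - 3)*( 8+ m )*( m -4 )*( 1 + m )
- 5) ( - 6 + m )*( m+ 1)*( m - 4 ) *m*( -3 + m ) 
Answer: 4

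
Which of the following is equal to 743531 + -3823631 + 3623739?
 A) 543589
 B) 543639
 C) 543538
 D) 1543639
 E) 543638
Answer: B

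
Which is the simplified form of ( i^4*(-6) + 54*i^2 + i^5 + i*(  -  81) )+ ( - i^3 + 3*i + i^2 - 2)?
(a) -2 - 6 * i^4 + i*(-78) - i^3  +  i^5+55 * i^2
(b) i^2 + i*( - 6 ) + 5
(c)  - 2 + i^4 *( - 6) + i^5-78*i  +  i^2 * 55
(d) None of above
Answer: a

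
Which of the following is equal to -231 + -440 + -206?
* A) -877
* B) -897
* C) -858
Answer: A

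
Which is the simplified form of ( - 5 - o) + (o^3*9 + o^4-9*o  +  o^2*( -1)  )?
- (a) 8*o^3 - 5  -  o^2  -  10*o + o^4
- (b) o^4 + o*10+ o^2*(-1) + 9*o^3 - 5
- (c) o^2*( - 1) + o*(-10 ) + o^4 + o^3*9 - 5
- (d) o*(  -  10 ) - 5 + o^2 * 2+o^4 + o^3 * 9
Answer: c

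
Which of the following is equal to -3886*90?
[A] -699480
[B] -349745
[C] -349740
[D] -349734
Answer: C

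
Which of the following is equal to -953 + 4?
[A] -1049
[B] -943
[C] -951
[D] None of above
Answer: D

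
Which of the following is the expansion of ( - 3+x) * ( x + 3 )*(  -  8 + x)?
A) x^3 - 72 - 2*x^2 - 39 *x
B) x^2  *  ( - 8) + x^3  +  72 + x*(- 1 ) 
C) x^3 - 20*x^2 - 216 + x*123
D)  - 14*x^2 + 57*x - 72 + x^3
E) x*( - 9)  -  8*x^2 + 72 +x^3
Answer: E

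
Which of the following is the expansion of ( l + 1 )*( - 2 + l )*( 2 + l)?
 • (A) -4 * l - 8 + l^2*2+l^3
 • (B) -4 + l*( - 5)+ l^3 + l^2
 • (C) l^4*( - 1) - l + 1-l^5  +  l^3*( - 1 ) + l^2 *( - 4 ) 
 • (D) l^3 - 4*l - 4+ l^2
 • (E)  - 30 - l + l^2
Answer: D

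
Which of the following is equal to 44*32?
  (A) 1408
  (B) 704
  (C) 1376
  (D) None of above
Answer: A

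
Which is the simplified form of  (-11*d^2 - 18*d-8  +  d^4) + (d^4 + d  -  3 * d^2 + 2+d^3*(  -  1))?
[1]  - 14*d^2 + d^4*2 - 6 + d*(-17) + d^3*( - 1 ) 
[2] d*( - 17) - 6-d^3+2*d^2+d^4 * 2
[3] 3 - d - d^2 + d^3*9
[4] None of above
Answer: 1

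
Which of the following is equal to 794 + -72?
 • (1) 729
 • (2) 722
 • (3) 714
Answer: 2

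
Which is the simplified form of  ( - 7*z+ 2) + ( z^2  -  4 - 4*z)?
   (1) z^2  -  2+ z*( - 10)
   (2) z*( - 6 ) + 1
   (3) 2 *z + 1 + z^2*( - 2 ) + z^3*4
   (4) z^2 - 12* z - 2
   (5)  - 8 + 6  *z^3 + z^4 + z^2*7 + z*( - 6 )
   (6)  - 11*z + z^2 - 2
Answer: 6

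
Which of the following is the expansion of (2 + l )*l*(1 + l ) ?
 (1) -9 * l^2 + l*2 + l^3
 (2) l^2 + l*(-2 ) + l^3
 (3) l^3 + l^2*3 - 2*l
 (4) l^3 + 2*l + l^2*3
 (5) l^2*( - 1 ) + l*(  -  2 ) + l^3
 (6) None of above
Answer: 4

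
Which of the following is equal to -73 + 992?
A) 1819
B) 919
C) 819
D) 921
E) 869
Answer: B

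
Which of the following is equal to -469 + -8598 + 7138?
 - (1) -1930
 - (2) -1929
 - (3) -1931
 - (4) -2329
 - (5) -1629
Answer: 2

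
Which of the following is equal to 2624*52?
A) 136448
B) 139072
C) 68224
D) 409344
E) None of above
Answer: A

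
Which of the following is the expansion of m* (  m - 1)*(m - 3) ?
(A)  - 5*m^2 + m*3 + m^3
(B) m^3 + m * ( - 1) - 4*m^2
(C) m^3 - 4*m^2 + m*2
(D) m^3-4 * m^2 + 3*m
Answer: D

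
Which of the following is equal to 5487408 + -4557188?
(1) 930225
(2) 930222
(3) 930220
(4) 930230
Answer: 3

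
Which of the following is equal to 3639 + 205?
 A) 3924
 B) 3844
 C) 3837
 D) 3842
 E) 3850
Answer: B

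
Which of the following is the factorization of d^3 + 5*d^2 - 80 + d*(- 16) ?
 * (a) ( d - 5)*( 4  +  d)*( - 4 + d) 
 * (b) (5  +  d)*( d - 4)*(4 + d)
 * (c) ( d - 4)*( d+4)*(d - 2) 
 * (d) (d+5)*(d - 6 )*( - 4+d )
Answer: b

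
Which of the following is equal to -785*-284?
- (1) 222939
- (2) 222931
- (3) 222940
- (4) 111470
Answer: 3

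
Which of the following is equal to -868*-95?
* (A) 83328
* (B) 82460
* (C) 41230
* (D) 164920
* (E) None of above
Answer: B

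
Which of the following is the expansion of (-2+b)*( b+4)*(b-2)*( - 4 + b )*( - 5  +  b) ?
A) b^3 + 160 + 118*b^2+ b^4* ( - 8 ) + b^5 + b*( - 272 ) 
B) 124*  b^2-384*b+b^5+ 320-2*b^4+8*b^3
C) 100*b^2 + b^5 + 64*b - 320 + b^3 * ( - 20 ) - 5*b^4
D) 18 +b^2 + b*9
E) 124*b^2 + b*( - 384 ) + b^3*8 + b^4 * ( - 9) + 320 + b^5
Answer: E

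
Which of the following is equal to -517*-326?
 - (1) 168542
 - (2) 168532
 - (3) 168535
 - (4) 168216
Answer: 1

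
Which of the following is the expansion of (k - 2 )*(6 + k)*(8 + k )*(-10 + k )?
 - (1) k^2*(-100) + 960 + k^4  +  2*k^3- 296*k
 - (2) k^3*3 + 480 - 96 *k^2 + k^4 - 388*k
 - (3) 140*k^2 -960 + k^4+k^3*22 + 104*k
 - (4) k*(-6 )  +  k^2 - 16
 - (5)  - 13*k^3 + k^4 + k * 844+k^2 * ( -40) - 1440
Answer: 1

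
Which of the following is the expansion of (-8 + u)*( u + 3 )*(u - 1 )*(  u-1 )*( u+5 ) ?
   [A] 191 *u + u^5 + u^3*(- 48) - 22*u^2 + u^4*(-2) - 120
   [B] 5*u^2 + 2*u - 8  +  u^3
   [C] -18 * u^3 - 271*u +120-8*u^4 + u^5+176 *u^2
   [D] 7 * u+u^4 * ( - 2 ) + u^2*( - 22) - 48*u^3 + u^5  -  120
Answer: A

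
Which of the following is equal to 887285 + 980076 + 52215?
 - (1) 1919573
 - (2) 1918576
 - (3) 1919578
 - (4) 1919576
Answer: 4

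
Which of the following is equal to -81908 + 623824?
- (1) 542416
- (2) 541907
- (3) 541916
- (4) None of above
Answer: 3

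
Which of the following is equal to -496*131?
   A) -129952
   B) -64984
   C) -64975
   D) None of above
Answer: D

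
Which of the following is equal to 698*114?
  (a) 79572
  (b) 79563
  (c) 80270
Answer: a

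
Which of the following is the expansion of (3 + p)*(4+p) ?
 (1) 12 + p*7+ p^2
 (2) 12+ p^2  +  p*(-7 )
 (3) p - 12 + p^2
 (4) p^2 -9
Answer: 1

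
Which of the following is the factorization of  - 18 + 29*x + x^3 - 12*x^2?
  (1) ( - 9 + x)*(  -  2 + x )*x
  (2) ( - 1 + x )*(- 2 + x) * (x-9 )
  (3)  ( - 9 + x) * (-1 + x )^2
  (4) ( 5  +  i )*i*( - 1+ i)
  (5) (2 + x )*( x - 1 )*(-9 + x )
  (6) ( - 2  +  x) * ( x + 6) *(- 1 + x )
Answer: 2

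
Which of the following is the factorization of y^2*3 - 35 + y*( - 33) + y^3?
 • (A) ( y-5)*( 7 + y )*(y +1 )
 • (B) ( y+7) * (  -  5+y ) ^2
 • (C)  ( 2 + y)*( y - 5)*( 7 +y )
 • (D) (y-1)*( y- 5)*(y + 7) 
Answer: A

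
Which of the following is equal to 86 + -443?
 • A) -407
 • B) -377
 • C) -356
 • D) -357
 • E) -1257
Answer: D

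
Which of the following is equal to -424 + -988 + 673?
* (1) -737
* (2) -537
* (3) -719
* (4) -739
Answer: 4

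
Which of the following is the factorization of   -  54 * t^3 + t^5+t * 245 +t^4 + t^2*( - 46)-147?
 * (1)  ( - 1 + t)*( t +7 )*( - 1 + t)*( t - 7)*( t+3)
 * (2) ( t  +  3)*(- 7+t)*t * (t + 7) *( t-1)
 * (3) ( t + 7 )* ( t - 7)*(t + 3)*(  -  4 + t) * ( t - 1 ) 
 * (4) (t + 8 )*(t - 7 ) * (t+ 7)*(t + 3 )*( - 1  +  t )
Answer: 1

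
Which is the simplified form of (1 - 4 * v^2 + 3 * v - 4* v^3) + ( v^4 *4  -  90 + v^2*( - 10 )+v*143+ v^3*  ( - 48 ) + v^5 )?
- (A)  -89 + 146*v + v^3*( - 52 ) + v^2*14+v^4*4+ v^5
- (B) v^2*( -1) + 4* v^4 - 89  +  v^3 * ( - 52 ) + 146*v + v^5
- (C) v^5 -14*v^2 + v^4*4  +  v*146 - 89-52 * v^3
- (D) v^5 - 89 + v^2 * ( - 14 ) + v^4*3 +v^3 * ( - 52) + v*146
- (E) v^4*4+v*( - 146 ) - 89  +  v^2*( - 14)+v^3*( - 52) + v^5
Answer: C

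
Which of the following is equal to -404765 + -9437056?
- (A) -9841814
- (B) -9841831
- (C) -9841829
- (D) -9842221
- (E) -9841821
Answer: E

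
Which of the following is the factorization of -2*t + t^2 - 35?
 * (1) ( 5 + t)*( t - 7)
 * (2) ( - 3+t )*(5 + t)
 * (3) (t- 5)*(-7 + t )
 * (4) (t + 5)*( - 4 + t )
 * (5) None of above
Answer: 1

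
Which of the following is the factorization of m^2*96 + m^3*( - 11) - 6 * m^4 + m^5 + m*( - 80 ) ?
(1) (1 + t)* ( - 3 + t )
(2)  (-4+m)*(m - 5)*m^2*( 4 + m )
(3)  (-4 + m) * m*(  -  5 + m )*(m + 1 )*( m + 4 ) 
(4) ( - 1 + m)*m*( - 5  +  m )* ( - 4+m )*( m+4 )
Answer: 4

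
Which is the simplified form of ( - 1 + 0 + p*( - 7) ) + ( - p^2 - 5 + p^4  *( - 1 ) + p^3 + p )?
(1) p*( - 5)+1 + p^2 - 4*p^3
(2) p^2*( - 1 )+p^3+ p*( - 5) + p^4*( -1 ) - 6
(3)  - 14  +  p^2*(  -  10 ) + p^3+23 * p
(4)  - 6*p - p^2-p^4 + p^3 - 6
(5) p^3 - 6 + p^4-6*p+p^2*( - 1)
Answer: 4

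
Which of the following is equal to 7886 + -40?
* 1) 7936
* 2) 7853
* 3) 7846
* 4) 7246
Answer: 3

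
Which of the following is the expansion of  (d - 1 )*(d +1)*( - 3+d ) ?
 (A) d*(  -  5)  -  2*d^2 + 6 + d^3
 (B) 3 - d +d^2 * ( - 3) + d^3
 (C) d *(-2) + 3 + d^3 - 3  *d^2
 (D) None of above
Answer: B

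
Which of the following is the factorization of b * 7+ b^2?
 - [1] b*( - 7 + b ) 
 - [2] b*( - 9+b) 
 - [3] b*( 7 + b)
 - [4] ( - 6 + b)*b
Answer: 3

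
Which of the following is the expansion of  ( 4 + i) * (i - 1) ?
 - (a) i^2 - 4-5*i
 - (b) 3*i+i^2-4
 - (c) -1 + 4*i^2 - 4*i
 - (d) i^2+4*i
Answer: b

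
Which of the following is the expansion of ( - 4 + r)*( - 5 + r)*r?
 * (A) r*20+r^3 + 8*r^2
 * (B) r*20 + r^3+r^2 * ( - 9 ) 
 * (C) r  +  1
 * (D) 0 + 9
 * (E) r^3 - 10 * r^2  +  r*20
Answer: B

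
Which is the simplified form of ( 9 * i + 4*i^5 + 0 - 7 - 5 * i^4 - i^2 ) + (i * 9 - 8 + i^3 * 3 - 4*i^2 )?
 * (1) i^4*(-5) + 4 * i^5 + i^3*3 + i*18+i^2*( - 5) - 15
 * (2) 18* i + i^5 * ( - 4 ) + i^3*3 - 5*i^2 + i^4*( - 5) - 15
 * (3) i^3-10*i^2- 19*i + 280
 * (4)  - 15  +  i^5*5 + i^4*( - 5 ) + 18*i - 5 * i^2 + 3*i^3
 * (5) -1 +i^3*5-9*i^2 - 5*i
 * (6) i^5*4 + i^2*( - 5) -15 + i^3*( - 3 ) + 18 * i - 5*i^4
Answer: 1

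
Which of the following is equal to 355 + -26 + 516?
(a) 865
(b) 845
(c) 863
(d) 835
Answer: b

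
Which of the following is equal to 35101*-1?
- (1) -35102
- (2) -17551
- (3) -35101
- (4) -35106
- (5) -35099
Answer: 3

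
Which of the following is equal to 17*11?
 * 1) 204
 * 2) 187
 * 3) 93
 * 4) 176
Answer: 2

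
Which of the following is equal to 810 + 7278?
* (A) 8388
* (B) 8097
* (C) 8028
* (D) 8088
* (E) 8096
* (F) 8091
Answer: D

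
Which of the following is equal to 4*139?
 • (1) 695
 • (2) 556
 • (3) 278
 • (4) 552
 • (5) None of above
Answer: 2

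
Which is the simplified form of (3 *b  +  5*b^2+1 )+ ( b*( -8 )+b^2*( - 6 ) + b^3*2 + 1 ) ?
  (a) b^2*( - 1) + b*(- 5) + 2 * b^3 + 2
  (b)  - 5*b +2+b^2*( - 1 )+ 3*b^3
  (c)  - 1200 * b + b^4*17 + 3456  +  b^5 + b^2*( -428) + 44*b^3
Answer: a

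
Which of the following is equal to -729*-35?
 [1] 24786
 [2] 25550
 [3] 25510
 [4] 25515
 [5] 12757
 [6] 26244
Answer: 4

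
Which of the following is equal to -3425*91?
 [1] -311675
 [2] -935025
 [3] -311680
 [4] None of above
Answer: 1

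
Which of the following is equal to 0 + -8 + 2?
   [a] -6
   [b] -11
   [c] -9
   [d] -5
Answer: a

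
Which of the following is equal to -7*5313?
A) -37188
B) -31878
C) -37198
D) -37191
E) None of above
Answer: D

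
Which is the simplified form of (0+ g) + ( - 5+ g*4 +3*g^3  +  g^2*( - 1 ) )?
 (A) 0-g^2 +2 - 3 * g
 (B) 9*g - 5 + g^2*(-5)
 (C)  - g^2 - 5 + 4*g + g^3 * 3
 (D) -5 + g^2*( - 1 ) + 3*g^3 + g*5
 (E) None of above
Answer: D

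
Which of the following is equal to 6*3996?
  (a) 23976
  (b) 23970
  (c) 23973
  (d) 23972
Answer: a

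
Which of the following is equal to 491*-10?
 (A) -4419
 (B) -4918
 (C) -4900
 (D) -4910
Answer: D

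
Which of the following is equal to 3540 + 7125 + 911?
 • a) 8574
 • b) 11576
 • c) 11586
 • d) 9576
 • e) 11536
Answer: b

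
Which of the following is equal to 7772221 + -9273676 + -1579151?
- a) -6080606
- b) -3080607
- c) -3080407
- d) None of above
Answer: d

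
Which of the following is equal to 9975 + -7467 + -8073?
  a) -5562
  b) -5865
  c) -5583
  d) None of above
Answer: d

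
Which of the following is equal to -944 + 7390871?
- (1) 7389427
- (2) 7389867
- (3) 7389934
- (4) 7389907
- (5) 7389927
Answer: 5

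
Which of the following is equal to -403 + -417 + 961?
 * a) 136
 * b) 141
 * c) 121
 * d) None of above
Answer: b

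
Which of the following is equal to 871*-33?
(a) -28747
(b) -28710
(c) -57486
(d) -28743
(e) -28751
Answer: d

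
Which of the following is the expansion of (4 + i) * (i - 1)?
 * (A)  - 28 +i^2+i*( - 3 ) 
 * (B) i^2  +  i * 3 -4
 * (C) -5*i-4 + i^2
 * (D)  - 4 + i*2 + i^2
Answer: B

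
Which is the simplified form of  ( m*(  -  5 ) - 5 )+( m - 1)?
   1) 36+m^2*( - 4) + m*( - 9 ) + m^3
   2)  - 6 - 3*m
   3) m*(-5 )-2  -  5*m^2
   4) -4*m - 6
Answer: 4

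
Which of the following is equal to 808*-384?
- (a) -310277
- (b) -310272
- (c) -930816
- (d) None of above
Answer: b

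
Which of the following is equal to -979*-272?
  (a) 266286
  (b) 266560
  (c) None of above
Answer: c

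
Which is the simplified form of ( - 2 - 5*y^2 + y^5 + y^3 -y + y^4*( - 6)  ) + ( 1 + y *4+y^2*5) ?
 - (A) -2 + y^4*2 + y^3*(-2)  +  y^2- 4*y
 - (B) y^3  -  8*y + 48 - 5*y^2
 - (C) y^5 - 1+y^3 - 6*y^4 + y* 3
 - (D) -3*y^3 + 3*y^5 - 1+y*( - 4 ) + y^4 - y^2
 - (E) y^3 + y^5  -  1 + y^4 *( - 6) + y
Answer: C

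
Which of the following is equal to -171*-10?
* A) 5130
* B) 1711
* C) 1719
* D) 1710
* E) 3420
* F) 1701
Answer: D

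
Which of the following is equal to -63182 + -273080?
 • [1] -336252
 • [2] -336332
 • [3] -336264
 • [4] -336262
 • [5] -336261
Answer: 4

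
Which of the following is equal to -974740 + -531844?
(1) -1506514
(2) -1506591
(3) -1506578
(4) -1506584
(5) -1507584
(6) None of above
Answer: 4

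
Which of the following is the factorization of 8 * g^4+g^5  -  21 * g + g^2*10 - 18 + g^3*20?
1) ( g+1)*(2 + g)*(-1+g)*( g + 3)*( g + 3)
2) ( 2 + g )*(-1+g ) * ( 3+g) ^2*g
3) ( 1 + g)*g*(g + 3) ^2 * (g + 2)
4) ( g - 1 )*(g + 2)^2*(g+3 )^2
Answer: 1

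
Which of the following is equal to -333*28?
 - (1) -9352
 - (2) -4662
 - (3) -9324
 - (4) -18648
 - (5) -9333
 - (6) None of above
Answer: 3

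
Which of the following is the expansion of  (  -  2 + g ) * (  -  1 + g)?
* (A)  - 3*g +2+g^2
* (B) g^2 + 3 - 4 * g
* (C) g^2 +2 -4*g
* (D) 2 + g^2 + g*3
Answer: A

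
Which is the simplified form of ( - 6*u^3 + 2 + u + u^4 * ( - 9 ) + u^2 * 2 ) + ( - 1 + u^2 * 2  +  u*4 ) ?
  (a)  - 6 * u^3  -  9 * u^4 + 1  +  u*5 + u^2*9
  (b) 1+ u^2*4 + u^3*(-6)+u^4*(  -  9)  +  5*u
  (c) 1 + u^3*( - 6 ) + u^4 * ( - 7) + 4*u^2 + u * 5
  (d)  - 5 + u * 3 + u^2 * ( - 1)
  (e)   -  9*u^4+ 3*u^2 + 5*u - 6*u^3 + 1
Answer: b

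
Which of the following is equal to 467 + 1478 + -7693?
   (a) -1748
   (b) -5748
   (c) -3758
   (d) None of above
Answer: b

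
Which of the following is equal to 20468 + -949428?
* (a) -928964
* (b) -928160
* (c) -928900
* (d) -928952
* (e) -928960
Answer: e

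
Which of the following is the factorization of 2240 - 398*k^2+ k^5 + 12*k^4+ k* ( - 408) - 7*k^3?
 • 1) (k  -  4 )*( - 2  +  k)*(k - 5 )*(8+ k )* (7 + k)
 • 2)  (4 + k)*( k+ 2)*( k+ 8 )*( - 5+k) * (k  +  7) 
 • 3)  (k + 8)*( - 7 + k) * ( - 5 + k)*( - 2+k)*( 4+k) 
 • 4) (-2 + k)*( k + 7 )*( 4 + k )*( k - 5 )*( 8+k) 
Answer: 4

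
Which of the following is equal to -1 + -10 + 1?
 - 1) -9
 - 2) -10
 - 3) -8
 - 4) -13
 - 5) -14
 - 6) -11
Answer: 2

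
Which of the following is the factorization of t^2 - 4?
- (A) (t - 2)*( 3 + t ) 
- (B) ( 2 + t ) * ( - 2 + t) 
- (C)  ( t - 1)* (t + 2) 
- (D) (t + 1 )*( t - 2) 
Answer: B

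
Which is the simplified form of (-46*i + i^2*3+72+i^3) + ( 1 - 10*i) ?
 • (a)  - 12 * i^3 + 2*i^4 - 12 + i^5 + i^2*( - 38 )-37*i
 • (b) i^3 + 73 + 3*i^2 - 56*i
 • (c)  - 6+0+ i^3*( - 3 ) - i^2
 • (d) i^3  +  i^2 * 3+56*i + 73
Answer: b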